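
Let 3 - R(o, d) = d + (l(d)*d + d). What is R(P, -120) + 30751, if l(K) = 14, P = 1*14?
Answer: 32674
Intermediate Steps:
P = 14
R(o, d) = 3 - 16*d (R(o, d) = 3 - (d + (14*d + d)) = 3 - (d + 15*d) = 3 - 16*d)
R(P, -120) + 30751 = (3 - 16*(-120)) + 30751 = (3 + 1920) + 30751 = 1923 + 30751 = 32674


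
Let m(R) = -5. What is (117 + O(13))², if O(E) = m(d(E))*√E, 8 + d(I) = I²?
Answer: 14014 - 1170*√13 ≈ 9795.5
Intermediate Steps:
d(I) = -8 + I²
O(E) = -5*√E
(117 + O(13))² = (117 - 5*√13)²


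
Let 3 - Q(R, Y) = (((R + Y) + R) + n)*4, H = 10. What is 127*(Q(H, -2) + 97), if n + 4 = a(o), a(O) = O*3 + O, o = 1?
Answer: 3556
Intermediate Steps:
a(O) = 4*O (a(O) = 3*O + O = 4*O)
n = 0 (n = -4 + 4*1 = -4 + 4 = 0)
Q(R, Y) = 3 - 8*R - 4*Y (Q(R, Y) = 3 - (((R + Y) + R) + 0)*4 = 3 - ((Y + 2*R) + 0)*4 = 3 - (Y + 2*R)*4 = 3 - (4*Y + 8*R) = 3 + (-8*R - 4*Y) = 3 - 8*R - 4*Y)
127*(Q(H, -2) + 97) = 127*((3 - 8*10 - 4*(-2)) + 97) = 127*((3 - 80 + 8) + 97) = 127*(-69 + 97) = 127*28 = 3556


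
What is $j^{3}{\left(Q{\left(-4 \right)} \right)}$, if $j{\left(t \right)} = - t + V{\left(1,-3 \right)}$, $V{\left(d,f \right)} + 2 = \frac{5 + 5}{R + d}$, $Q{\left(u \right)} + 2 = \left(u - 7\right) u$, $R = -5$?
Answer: $- \frac{804357}{8} \approx -1.0054 \cdot 10^{5}$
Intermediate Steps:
$Q{\left(u \right)} = -2 + u \left(-7 + u\right)$ ($Q{\left(u \right)} = -2 + \left(u - 7\right) u = -2 + \left(-7 + u\right) u = -2 + u \left(-7 + u\right)$)
$V{\left(d,f \right)} = -2 + \frac{10}{-5 + d}$ ($V{\left(d,f \right)} = -2 + \frac{5 + 5}{-5 + d} = -2 + \frac{10}{-5 + d}$)
$j{\left(t \right)} = - \frac{9}{2} - t$ ($j{\left(t \right)} = - t + \frac{2 \left(10 - 1\right)}{-5 + 1} = - t + \frac{2 \left(10 - 1\right)}{-4} = - t + 2 \left(- \frac{1}{4}\right) 9 = - t - \frac{9}{2} = - \frac{9}{2} - t$)
$j^{3}{\left(Q{\left(-4 \right)} \right)} = \left(- \frac{9}{2} - \left(-2 + \left(-4\right)^{2} - -28\right)\right)^{3} = \left(- \frac{9}{2} - \left(-2 + 16 + 28\right)\right)^{3} = \left(- \frac{9}{2} - 42\right)^{3} = \left(- \frac{93}{2}\right)^{3} = - \frac{804357}{8}$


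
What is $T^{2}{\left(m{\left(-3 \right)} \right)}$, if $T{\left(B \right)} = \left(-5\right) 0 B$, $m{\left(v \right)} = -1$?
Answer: $0$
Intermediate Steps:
$T{\left(B \right)} = 0$ ($T{\left(B \right)} = 0 B = 0$)
$T^{2}{\left(m{\left(-3 \right)} \right)} = 0^{2} = 0$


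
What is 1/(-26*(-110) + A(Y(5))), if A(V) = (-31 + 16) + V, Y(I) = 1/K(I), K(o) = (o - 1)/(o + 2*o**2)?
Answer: 4/11435 ≈ 0.00034980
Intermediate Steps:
K(o) = (-1 + o)/(o + 2*o**2)
Y(I) = I*(1 + 2*I)/(-1 + I) (Y(I) = 1/((-1 + I)/(I*(1 + 2*I))) = I*(1 + 2*I)/(-1 + I))
A(V) = -15 + V
1/(-26*(-110) + A(Y(5))) = 1/(-26*(-110) + (-15 + 5*(1 + 2*5)/(-1 + 5))) = 1/(2860 + (-15 + 5*(1 + 10)/4)) = 1/(2860 + (-15 + 5*(1/4)*11)) = 1/(2860 + (-15 + 55/4)) = 1/(2860 - 5/4) = 1/(11435/4) = 4/11435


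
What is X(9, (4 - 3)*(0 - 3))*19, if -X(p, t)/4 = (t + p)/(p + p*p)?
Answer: -76/15 ≈ -5.0667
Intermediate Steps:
X(p, t) = -4*(p + t)/(p + p²) (X(p, t) = -4*(t + p)/(p + p*p) = -4*(p + t)/(p + p²))
X(9, (4 - 3)*(0 - 3))*19 = (4*(-1*9 - (4 - 3)*(0 - 3))/(9*(1 + 9)))*19 = (4*(⅑)*(-9 - (-3))/10)*19 = (4*(⅑)*(⅒)*(-9 - 1*(-3)))*19 = (4*(⅑)*(⅒)*(-9 + 3))*19 = (4*(⅑)*(⅒)*(-6))*19 = -4/15*19 = -76/15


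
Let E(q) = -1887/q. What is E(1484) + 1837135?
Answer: 2726306453/1484 ≈ 1.8371e+6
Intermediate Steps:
E(1484) + 1837135 = -1887/1484 + 1837135 = 2726306453/1484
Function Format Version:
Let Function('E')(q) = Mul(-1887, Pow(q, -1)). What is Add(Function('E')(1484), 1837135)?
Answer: Rational(2726306453, 1484) ≈ 1.8371e+6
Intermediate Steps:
Add(Function('E')(1484), 1837135) = Add(Mul(-1887, Pow(1484, -1)), 1837135) = Add(Mul(-1887, Rational(1, 1484)), 1837135) = Add(Rational(-1887, 1484), 1837135) = Rational(2726306453, 1484)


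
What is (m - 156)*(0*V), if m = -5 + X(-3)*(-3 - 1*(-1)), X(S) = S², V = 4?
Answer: 0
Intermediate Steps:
m = -23 (m = -5 + (-3)²*(-3 - 1*(-1)) = -5 + 9*(-3 + 1) = -5 + 9*(-2) = -5 - 18 = -23)
(m - 156)*(0*V) = (-23 - 156)*(0*4) = -179*0 = 0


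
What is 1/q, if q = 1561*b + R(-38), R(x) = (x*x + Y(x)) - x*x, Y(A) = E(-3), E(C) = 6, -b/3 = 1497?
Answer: -1/7010445 ≈ -1.4264e-7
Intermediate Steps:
b = -4491 (b = -3*1497 = -4491)
Y(A) = 6
R(x) = 6 (R(x) = (x*x + 6) - x*x = (x**2 + 6) - x**2 = (6 + x**2) - x**2 = 6)
q = -7010445 (q = 1561*(-4491) + 6 = -7010451 + 6 = -7010445)
1/q = 1/(-7010445) = -1/7010445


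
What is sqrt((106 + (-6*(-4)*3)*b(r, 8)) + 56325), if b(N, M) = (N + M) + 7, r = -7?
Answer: sqrt(57007) ≈ 238.76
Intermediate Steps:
b(N, M) = 7 + M + N (b(N, M) = (M + N) + 7 = 7 + M + N)
sqrt((106 + (-6*(-4)*3)*b(r, 8)) + 56325) = sqrt((106 + (-6*(-4)*3)*(7 + 8 - 7)) + 56325) = sqrt((106 + (24*3)*8) + 56325) = sqrt((106 + 72*8) + 56325) = sqrt((106 + 576) + 56325) = sqrt(682 + 56325) = sqrt(57007)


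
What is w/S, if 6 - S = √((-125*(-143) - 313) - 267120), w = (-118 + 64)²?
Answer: 2916/41599 + 486*I*√249558/41599 ≈ 0.070098 + 5.8363*I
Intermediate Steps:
w = 2916 (w = (-54)² = 2916)
S = 6 - I*√249558 (S = 6 - √((-125*(-143) - 313) - 267120) = 6 - √((17875 - 313) - 267120) = 6 - √(17562 - 267120) = 6 - √(-249558) = 6 - I*√249558 ≈ 6.0 - 499.56*I)
w/S = 2916/(6 - I*√249558)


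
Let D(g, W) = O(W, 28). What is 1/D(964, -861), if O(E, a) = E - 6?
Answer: -1/867 ≈ -0.0011534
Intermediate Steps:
O(E, a) = -6 + E
D(g, W) = -6 + W
1/D(964, -861) = 1/(-6 - 861) = 1/(-867) = -1/867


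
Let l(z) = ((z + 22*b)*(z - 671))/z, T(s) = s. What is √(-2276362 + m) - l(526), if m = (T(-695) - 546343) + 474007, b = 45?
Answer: 109910/263 + I*√2349393 ≈ 417.91 + 1532.8*I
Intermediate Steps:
m = -73031 (m = (-695 - 546343) + 474007 = -547038 + 474007 = -73031)
l(z) = (-671 + z)*(990 + z)/z (l(z) = ((z + 22*45)*(z - 671))/z = ((z + 990)*(-671 + z))/z = ((990 + z)*(-671 + z))/z = ((-671 + z)*(990 + z))/z = (-671 + z)*(990 + z)/z)
√(-2276362 + m) - l(526) = √(-2276362 - 73031) - (319 + 526 - 664290/526) = √(-2349393) - (319 + 526 - 664290*1/526) = I*√2349393 - (319 + 526 - 332145/263) = I*√2349393 - 1*(-109910/263) = I*√2349393 + 109910/263 = 109910/263 + I*√2349393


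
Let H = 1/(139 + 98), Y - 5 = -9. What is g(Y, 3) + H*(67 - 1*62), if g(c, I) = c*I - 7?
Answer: -4498/237 ≈ -18.979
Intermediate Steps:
Y = -4 (Y = 5 - 9 = -4)
H = 1/237 ≈ 0.0042194
g(c, I) = -7 + I*c (g(c, I) = I*c - 7 = -7 + I*c)
g(Y, 3) + H*(67 - 1*62) = (-7 + 3*(-4)) + (67 - 1*62)/237 = (-7 - 12) + (67 - 62)/237 = -19 + (1/237)*5 = -19 + 5/237 = -4498/237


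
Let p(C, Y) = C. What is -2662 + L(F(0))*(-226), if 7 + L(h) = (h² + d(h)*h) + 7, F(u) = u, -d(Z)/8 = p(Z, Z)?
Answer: -2662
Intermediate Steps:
d(Z) = -8*Z
L(h) = -7*h² (L(h) = -7 + ((h² + (-8*h)*h) + 7) = -7 + ((h² - 8*h²) + 7) = -7 + (-7*h² + 7) = -7 + (7 - 7*h²) = -7*h²)
-2662 + L(F(0))*(-226) = -2662 - 7*0²*(-226) = -2662 - 7*0*(-226) = -2662 + 0*(-226) = -2662 + 0 = -2662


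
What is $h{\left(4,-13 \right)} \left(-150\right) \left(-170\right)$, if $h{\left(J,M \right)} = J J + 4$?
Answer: $510000$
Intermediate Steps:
$h{\left(J,M \right)} = 4 + J^{2}$ ($h{\left(J,M \right)} = J^{2} + 4 = 4 + J^{2}$)
$h{\left(4,-13 \right)} \left(-150\right) \left(-170\right) = \left(4 + 4^{2}\right) \left(-150\right) \left(-170\right) = \left(4 + 16\right) \left(-150\right) \left(-170\right) = 20 \left(-150\right) \left(-170\right) = \left(-3000\right) \left(-170\right) = 510000$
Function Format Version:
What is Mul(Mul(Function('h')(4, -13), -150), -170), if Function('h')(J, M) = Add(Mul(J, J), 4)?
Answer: 510000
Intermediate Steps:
Function('h')(J, M) = Add(4, Pow(J, 2)) (Function('h')(J, M) = Add(Pow(J, 2), 4) = Add(4, Pow(J, 2)))
Mul(Mul(Function('h')(4, -13), -150), -170) = Mul(Mul(Add(4, Pow(4, 2)), -150), -170) = Mul(Mul(Add(4, 16), -150), -170) = Mul(Mul(20, -150), -170) = Mul(-3000, -170) = 510000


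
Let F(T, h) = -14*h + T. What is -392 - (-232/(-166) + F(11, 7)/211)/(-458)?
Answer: -3144196713/8020954 ≈ -392.00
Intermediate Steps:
F(T, h) = T - 14*h
-392 - (-232/(-166) + F(11, 7)/211)/(-458) = -392 - (-232/(-166) + (11 - 14*7)/211)/(-458) = -392 - (-232*(-1/166) + (11 - 98)*(1/211))*(-1)/458 = -392 - (116/83 - 87*1/211)*(-1)/458 = -392 - (116/83 - 87/211)*(-1)/458 = -392 - 17255*(-1)/(17513*458) = -392 - 1*(-17255/8020954) = -392 + 17255/8020954 = -3144196713/8020954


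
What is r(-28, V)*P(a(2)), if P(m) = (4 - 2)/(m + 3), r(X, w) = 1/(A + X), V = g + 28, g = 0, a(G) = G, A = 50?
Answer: 1/55 ≈ 0.018182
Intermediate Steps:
V = 28 (V = 0 + 28 = 28)
r(X, w) = 1/(50 + X)
P(m) = 2/(3 + m)
r(-28, V)*P(a(2)) = (2/(3 + 2))/(50 - 28) = (2/5)/22 = (2*(⅕))/22 = (1/22)*(⅖) = 1/55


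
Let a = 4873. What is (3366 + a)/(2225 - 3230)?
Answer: -8239/1005 ≈ -8.1980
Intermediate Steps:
(3366 + a)/(2225 - 3230) = (3366 + 4873)/(2225 - 3230) = 8239/(-1005) = 8239*(-1/1005) = -8239/1005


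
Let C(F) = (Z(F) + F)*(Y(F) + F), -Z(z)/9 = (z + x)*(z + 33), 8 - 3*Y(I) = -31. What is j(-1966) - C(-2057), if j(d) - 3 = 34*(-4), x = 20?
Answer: -75848852289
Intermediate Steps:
Y(I) = 13 (Y(I) = 8/3 - ⅓*(-31) = 8/3 + 31/3 = 13)
j(d) = -133 (j(d) = 3 + 34*(-4) = 3 - 136 = -133)
Z(z) = -9*(20 + z)*(33 + z) (Z(z) = -9*(z + 20)*(z + 33) = -9*(20 + z)*(33 + z))
C(F) = (13 + F)*(-5940 - 476*F - 9*F²) (C(F) = ((-5940 - 477*F - 9*F²) + F)*(13 + F) = (-5940 - 476*F - 9*F²)*(13 + F) = (13 + F)*(-5940 - 476*F - 9*F²))
j(-1966) - C(-2057) = -133 - (-77220 - 12128*(-2057) - 593*(-2057)² - 9*(-2057)³) = -133 - (-77220 + 24947296 - 593*4231249 - 9*(-8703679193)) = -133 - (-77220 + 24947296 - 2509130657 + 78333112737) = -133 - 1*75848852156 = -133 - 75848852156 = -75848852289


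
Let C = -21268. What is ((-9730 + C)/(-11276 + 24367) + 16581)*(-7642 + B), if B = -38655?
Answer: -10047878327281/13091 ≈ -7.6754e+8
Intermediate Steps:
((-9730 + C)/(-11276 + 24367) + 16581)*(-7642 + B) = ((-9730 - 21268)/(-11276 + 24367) + 16581)*(-7642 - 38655) = (-30998/13091 + 16581)*(-46297) = (217030873/13091)*(-46297) = -10047878327281/13091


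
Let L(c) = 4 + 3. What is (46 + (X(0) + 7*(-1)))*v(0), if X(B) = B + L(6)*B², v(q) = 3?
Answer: 117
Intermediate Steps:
L(c) = 7
X(B) = B + 7*B²
(46 + (X(0) + 7*(-1)))*v(0) = (46 + (0*(1 + 7*0) + 7*(-1)))*3 = (46 + (0*(1 + 0) - 7))*3 = (46 + (0*1 - 7))*3 = (46 + (0 - 7))*3 = (46 - 7)*3 = 39*3 = 117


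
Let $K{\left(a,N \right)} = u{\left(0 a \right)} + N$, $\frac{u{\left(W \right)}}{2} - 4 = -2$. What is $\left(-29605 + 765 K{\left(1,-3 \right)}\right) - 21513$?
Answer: $-50353$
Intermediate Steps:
$u{\left(W \right)} = 4$ ($u{\left(W \right)} = 8 + 2 \left(-2\right) = 8 - 4 = 4$)
$K{\left(a,N \right)} = 4 + N$
$\left(-29605 + 765 K{\left(1,-3 \right)}\right) - 21513 = \left(-29605 + 765 \left(4 - 3\right)\right) - 21513 = \left(-29605 + 765 \cdot 1\right) - 21513 = \left(-29605 + 765\right) - 21513 = -28840 - 21513 = -50353$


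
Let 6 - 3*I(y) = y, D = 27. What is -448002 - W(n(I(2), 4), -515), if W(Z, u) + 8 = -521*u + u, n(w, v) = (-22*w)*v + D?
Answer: -715794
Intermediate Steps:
I(y) = 2 - y/3
n(w, v) = 27 - 22*v*w (n(w, v) = (-22*w)*v + 27 = -22*v*w + 27 = 27 - 22*v*w)
W(Z, u) = -8 - 520*u (W(Z, u) = -8 + (-521*u + u) = -8 - 520*u)
-448002 - W(n(I(2), 4), -515) = -448002 - (-8 - 520*(-515)) = -448002 - (-8 + 267800) = -448002 - 1*267792 = -448002 - 267792 = -715794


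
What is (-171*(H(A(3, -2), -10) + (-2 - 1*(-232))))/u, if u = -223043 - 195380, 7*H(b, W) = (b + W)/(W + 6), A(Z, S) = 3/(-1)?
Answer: 1103463/11715844 ≈ 0.094186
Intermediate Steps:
A(Z, S) = -3 (A(Z, S) = 3*(-1) = -3)
H(b, W) = (W + b)/(7*(6 + W)) (H(b, W) = ((b + W)/(W + 6))/7 = ((W + b)/(6 + W))/7 = (W + b)/(7*(6 + W)))
u = -418423
(-171*(H(A(3, -2), -10) + (-2 - 1*(-232))))/u = -171*((-10 - 3)/(7*(6 - 10)) + (-2 - 1*(-232)))/(-418423) = -171*((⅐)*(-13)/(-4) + (-2 + 232))*(-1/418423) = -171*((⅐)*(-¼)*(-13) + 230)*(-1/418423) = -171*(13/28 + 230)*(-1/418423) = -171*6453/28*(-1/418423) = -1103463/28*(-1/418423) = 1103463/11715844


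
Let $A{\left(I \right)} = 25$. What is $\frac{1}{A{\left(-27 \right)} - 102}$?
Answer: $- \frac{1}{77} \approx -0.012987$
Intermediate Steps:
$\frac{1}{A{\left(-27 \right)} - 102} = \frac{1}{25 - 102} = \frac{1}{-77} = - \frac{1}{77}$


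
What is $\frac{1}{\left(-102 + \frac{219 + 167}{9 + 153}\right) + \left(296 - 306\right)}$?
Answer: $- \frac{81}{8879} \approx -0.0091227$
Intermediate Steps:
$\frac{1}{\left(-102 + \frac{219 + 167}{9 + 153}\right) + \left(296 - 306\right)} = \frac{1}{\left(-102 + \frac{386}{162}\right) - 10} = \frac{1}{\left(-102 + 386 \cdot \frac{1}{162}\right) - 10} = \frac{1}{\left(-102 + \frac{193}{81}\right) - 10} = \frac{1}{- \frac{8069}{81} - 10} = \frac{1}{- \frac{8879}{81}} = - \frac{81}{8879}$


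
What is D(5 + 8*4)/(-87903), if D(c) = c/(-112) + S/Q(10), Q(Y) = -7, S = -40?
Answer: -67/1093904 ≈ -6.1249e-5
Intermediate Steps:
D(c) = 40/7 - c/112 (D(c) = c/(-112) - 40/(-7) = c*(-1/112) - 40*(-⅐) = -c/112 + 40/7 = 40/7 - c/112)
D(5 + 8*4)/(-87903) = (40/7 - (5 + 8*4)/112)/(-87903) = (40/7 - (5 + 32)/112)*(-1/87903) = (40/7 - 1/112*37)*(-1/87903) = (40/7 - 37/112)*(-1/87903) = (603/112)*(-1/87903) = -67/1093904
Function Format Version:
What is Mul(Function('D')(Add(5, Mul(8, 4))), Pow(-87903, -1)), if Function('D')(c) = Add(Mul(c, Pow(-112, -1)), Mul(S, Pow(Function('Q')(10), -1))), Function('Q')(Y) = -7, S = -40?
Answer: Rational(-67, 1093904) ≈ -6.1249e-5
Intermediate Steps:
Function('D')(c) = Add(Rational(40, 7), Mul(Rational(-1, 112), c)) (Function('D')(c) = Add(Mul(c, Pow(-112, -1)), Mul(-40, Pow(-7, -1))) = Add(Mul(c, Rational(-1, 112)), Mul(-40, Rational(-1, 7))) = Add(Mul(Rational(-1, 112), c), Rational(40, 7)) = Add(Rational(40, 7), Mul(Rational(-1, 112), c)))
Mul(Function('D')(Add(5, Mul(8, 4))), Pow(-87903, -1)) = Mul(Add(Rational(40, 7), Mul(Rational(-1, 112), Add(5, Mul(8, 4)))), Pow(-87903, -1)) = Mul(Add(Rational(40, 7), Mul(Rational(-1, 112), Add(5, 32))), Rational(-1, 87903)) = Mul(Add(Rational(40, 7), Mul(Rational(-1, 112), 37)), Rational(-1, 87903)) = Mul(Add(Rational(40, 7), Rational(-37, 112)), Rational(-1, 87903)) = Mul(Rational(603, 112), Rational(-1, 87903)) = Rational(-67, 1093904)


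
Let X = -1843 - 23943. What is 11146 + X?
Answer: -14640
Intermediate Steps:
X = -25786
11146 + X = 11146 - 25786 = -14640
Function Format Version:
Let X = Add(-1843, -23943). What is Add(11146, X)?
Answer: -14640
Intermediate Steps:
X = -25786
Add(11146, X) = Add(11146, -25786) = -14640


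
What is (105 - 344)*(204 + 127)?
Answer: -79109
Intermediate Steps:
(105 - 344)*(204 + 127) = -239*331 = -79109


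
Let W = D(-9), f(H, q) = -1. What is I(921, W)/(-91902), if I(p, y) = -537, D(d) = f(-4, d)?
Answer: 179/30634 ≈ 0.0058432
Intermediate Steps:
D(d) = -1
W = -1
I(921, W)/(-91902) = -537/(-91902) = -537*(-1/91902) = 179/30634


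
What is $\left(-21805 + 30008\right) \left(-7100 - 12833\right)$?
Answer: $-163510399$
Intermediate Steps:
$\left(-21805 + 30008\right) \left(-7100 - 12833\right) = 8203 \left(-19933\right) = -163510399$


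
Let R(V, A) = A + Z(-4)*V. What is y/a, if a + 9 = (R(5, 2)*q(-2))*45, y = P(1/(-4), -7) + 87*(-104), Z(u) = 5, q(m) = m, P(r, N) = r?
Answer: 36193/9756 ≈ 3.7098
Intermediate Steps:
y = -36193/4 (y = 1/(-4) + 87*(-104) = -¼ - 9048 = -36193/4 ≈ -9048.3)
R(V, A) = A + 5*V
a = -2439 (a = -9 + ((2 + 5*5)*(-2))*45 = -9 + ((2 + 25)*(-2))*45 = -9 + (27*(-2))*45 = -9 - 54*45 = -9 - 2430 = -2439)
y/a = -36193/4/(-2439) = -36193/4*(-1/2439) = 36193/9756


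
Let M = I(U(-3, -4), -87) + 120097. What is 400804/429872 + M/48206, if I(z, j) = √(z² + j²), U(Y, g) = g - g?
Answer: 8873111759/2590301204 ≈ 3.4255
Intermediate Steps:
U(Y, g) = 0
I(z, j) = √(j² + z²)
M = 120184 (M = √((-87)² + 0²) + 120097 = √(7569 + 0) + 120097 = √7569 + 120097 = 87 + 120097 = 120184)
400804/429872 + M/48206 = 400804/429872 + 120184/48206 = 400804*(1/429872) + 120184*(1/48206) = 100201/107468 + 60092/24103 = 8873111759/2590301204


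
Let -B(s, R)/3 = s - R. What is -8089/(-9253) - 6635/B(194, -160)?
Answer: 69984173/9826686 ≈ 7.1218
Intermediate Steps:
B(s, R) = -3*s + 3*R (B(s, R) = -3*(s - R) = -3*s + 3*R)
-8089/(-9253) - 6635/B(194, -160) = -8089/(-9253) - 6635/(-3*194 + 3*(-160)) = -8089*(-1/9253) - 6635/(-582 - 480) = 8089/9253 - 6635/(-1062) = 8089/9253 - 6635*(-1/1062) = 8089/9253 + 6635/1062 = 69984173/9826686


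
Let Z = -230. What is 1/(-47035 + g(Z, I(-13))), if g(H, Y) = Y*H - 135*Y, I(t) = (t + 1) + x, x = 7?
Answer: -1/45210 ≈ -2.2119e-5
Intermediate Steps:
I(t) = 8 + t (I(t) = (t + 1) + 7 = (1 + t) + 7 = 8 + t)
g(H, Y) = -135*Y + H*Y (g(H, Y) = H*Y - 135*Y = -135*Y + H*Y)
1/(-47035 + g(Z, I(-13))) = 1/(-47035 + (8 - 13)*(-135 - 230)) = 1/(-47035 - 5*(-365)) = 1/(-47035 + 1825) = 1/(-45210) = -1/45210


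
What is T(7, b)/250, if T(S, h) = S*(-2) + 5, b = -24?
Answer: -9/250 ≈ -0.036000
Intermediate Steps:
T(S, h) = 5 - 2*S (T(S, h) = -2*S + 5 = 5 - 2*S)
T(7, b)/250 = (5 - 2*7)/250 = (5 - 14)*(1/250) = -9*1/250 = -9/250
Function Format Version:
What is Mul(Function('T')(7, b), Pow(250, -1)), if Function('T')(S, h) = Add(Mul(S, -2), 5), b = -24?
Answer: Rational(-9, 250) ≈ -0.036000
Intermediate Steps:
Function('T')(S, h) = Add(5, Mul(-2, S)) (Function('T')(S, h) = Add(Mul(-2, S), 5) = Add(5, Mul(-2, S)))
Mul(Function('T')(7, b), Pow(250, -1)) = Mul(Add(5, Mul(-2, 7)), Pow(250, -1)) = Mul(Add(5, -14), Rational(1, 250)) = Mul(-9, Rational(1, 250)) = Rational(-9, 250)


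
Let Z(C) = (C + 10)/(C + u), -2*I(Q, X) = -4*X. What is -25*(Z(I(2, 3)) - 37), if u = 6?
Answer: 2675/3 ≈ 891.67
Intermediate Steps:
I(Q, X) = 2*X (I(Q, X) = -(-2)*X = 2*X)
Z(C) = (10 + C)/(6 + C) (Z(C) = (C + 10)/(C + 6) = (10 + C)/(6 + C))
-25*(Z(I(2, 3)) - 37) = -25*((10 + 2*3)/(6 + 2*3) - 37) = -25*((10 + 6)/(6 + 6) - 37) = -25*(16/12 - 37) = -25*((1/12)*16 - 37) = -25*(4/3 - 37) = -25*(-107/3) = 2675/3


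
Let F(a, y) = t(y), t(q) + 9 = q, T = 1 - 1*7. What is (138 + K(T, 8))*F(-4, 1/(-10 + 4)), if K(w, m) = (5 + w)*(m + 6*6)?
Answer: -2585/3 ≈ -861.67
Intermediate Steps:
T = -6 (T = 1 - 7 = -6)
t(q) = -9 + q
F(a, y) = -9 + y
K(w, m) = (5 + w)*(36 + m) (K(w, m) = (5 + w)*(m + 36) = (5 + w)*(36 + m))
(138 + K(T, 8))*F(-4, 1/(-10 + 4)) = (138 + (180 + 5*8 + 36*(-6) + 8*(-6)))*(-9 + 1/(-10 + 4)) = (138 + (180 + 40 - 216 - 48))*(-9 + 1/(-6)) = (138 - 44)*(-9 - 1/6) = 94*(-55/6) = -2585/3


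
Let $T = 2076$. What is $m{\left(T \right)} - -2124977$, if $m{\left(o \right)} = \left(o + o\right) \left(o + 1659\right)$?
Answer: $17632697$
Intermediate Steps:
$m{\left(o \right)} = 2 o \left(1659 + o\right)$
$m{\left(T \right)} - -2124977 = 2 \cdot 2076 \left(1659 + 2076\right) - -2124977 = 2 \cdot 2076 \cdot 3735 + 2124977 = 15507720 + 2124977 = 17632697$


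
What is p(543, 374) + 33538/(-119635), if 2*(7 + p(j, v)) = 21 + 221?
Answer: 13604852/119635 ≈ 113.72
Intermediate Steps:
p(j, v) = 114 (p(j, v) = -7 + (21 + 221)/2 = -7 + (1/2)*242 = -7 + 121 = 114)
p(543, 374) + 33538/(-119635) = 114 + 33538/(-119635) = 114 + 33538*(-1/119635) = 114 - 33538/119635 = 13604852/119635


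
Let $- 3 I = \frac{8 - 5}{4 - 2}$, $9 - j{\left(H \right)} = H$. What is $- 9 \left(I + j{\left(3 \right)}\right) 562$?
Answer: $-27819$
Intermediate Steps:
$j{\left(H \right)} = 9 - H$
$I = - \frac{1}{2}$ ($I = - \frac{\left(8 - 5\right) \frac{1}{4 - 2}}{3} = - \frac{3 \cdot \frac{1}{2}}{3} = \left(- \frac{1}{3}\right) \frac{3}{2} = - \frac{1}{2} \approx -0.5$)
$- 9 \left(I + j{\left(3 \right)}\right) 562 = - 9 \left(- \frac{1}{2} + \left(9 - 3\right)\right) 562 = - 9 \left(- \frac{1}{2} + 6\right) 562 = \left(-9\right) \frac{11}{2} \cdot 562 = \left(- \frac{99}{2}\right) 562 = -27819$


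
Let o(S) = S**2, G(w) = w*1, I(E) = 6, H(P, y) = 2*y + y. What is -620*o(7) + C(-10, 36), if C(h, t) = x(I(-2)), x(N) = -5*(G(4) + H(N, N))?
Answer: -30490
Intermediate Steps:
H(P, y) = 3*y
G(w) = w
x(N) = -20 - 15*N (x(N) = -5*(4 + 3*N) = -20 - 15*N)
C(h, t) = -110 (C(h, t) = -20 - 15*6 = -20 - 90 = -110)
-620*o(7) + C(-10, 36) = -620*7**2 - 110 = -620*49 - 110 = -30380 - 110 = -30490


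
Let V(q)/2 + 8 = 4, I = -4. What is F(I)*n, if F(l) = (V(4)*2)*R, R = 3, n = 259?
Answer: -12432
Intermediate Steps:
V(q) = -8 (V(q) = -16 + 2*4 = -16 + 8 = -8)
F(l) = -48 (F(l) = -8*2*3 = -16*3 = -48)
F(I)*n = -48*259 = -12432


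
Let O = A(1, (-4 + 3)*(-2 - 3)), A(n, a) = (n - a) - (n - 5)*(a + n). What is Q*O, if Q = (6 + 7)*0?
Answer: 0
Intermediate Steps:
Q = 0 (Q = 13*0 = 0)
A(n, a) = n - a - (-5 + n)*(a + n) (A(n, a) = (n - a) - (-5 + n)*(a + n) = n - a - (-5 + n)*(a + n))
O = 20 (O = -1*1² + 4*((-4 + 3)*(-2 - 3)) + 6*1 - 1*(-4 + 3)*(-2 - 3)*1 = -1*1 + 4*(-1*(-5)) + 6 - 1*(-1*(-5))*1 = -1 + 4*5 + 6 - 1*5*1 = -1 + 20 + 6 - 5 = 20)
Q*O = 0*20 = 0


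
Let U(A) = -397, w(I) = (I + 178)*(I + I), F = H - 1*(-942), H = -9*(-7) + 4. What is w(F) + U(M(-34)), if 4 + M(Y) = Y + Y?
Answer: 2394969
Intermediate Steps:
H = 67 (H = 63 + 4 = 67)
F = 1009 (F = 67 - 1*(-942) = 67 + 942 = 1009)
M(Y) = -4 + 2*Y (M(Y) = -4 + (Y + Y) = -4 + 2*Y)
w(I) = 2*I*(178 + I) (w(I) = (178 + I)*(2*I) = 2*I*(178 + I))
w(F) + U(M(-34)) = 2*1009*(178 + 1009) - 397 = 2*1009*1187 - 397 = 2395366 - 397 = 2394969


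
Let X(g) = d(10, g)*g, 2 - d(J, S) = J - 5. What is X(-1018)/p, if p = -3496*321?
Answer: -509/187036 ≈ -0.0027214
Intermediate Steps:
d(J, S) = 7 - J (d(J, S) = 2 - (J - 5) = 2 - (-5 + J) = 2 + (5 - J) = 7 - J)
X(g) = -3*g (X(g) = (7 - 1*10)*g = (7 - 10)*g = -3*g)
p = -1122216
X(-1018)/p = -3*(-1018)/(-1122216) = 3054*(-1/1122216) = -509/187036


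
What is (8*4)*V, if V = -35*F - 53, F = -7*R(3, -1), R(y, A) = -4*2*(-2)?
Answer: 123744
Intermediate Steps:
R(y, A) = 16 (R(y, A) = -8*(-2) = 16)
F = -112 (F = -7*16 = -112)
V = 3867 (V = -35*(-112) - 53 = 3920 - 53 = 3867)
(8*4)*V = (8*4)*3867 = 32*3867 = 123744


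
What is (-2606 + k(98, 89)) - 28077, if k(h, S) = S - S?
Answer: -30683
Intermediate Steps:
k(h, S) = 0
(-2606 + k(98, 89)) - 28077 = (-2606 + 0) - 28077 = -2606 - 28077 = -30683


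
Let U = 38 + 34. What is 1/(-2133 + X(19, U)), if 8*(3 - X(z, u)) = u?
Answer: -1/2139 ≈ -0.00046751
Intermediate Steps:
U = 72
X(z, u) = 3 - u/8
1/(-2133 + X(19, U)) = 1/(-2133 + (3 - 1/8*72)) = 1/(-2133 + (3 - 9)) = 1/(-2133 - 6) = 1/(-2139) = -1/2139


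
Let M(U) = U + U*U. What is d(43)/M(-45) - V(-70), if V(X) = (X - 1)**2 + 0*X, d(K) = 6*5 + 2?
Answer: -2495287/495 ≈ -5041.0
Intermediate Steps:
d(K) = 32 (d(K) = 30 + 2 = 32)
M(U) = U + U**2
V(X) = (-1 + X)**2 (V(X) = (-1 + X)**2 + 0 = (-1 + X)**2)
d(43)/M(-45) - V(-70) = 32/((-45*(1 - 45))) - (-1 - 70)**2 = 32/((-45*(-44))) - 1*(-71)**2 = 32/1980 - 1*5041 = 32*(1/1980) - 5041 = 8/495 - 5041 = -2495287/495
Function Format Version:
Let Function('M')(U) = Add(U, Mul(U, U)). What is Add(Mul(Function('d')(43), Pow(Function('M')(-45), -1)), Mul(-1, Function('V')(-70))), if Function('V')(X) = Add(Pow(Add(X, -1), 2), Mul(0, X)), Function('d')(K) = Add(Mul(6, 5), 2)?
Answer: Rational(-2495287, 495) ≈ -5041.0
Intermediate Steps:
Function('d')(K) = 32 (Function('d')(K) = Add(30, 2) = 32)
Function('M')(U) = Add(U, Pow(U, 2))
Function('V')(X) = Pow(Add(-1, X), 2) (Function('V')(X) = Add(Pow(Add(-1, X), 2), 0) = Pow(Add(-1, X), 2))
Add(Mul(Function('d')(43), Pow(Function('M')(-45), -1)), Mul(-1, Function('V')(-70))) = Add(Mul(32, Pow(Mul(-45, Add(1, -45)), -1)), Mul(-1, Pow(Add(-1, -70), 2))) = Add(Mul(32, Pow(Mul(-45, -44), -1)), Mul(-1, Pow(-71, 2))) = Add(Mul(32, Pow(1980, -1)), Mul(-1, 5041)) = Add(Mul(32, Rational(1, 1980)), -5041) = Add(Rational(8, 495), -5041) = Rational(-2495287, 495)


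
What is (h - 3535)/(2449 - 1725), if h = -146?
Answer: -3681/724 ≈ -5.0843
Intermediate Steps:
(h - 3535)/(2449 - 1725) = (-146 - 3535)/(2449 - 1725) = -3681/724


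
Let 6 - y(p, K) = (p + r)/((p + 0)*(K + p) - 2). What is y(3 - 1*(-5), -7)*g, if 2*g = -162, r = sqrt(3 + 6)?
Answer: -675/2 ≈ -337.50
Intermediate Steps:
r = 3 (r = sqrt(9) = 3)
g = -81 (g = (1/2)*(-162) = -81)
y(p, K) = 6 - (3 + p)/(-2 + p*(K + p)) (y(p, K) = 6 - (p + 3)/((p + 0)*(K + p) - 2) = 6 - (3 + p)/(p*(K + p) - 2) = 6 - (3 + p)/(-2 + p*(K + p)))
y(3 - 1*(-5), -7)*g = ((-15 - (3 - 1*(-5)) + 6*(3 - 1*(-5))**2 + 6*(-7)*(3 - 1*(-5)))/(-2 + (3 - 1*(-5))**2 - 7*(3 - 1*(-5))))*(-81) = ((-15 - (3 + 5) + 6*(3 + 5)**2 + 6*(-7)*(3 + 5))/(-2 + (3 + 5)**2 - 7*(3 + 5)))*(-81) = ((-15 - 1*8 + 6*8**2 + 6*(-7)*8)/(-2 + 8**2 - 7*8))*(-81) = ((-15 - 8 + 6*64 - 336)/(-2 + 64 - 56))*(-81) = ((-15 - 8 + 384 - 336)/6)*(-81) = ((1/6)*25)*(-81) = (25/6)*(-81) = -675/2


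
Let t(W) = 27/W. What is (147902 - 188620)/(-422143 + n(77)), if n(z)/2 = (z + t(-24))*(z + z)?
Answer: 81436/797547 ≈ 0.10211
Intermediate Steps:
n(z) = 4*z*(-9/8 + z) (n(z) = 2*((z + 27/(-24))*(z + z)) = 2*((z + 27*(-1/24))*(2*z)) = 2*((z - 9/8)*(2*z)) = 2*((-9/8 + z)*(2*z)) = 2*(2*z*(-9/8 + z)) = 4*z*(-9/8 + z))
(147902 - 188620)/(-422143 + n(77)) = (147902 - 188620)/(-422143 + (1/2)*77*(-9 + 8*77)) = -40718/(-422143 + (1/2)*77*(-9 + 616)) = -40718/(-422143 + (1/2)*77*607) = -40718/(-422143 + 46739/2) = -40718/(-797547/2) = -40718*(-2/797547) = 81436/797547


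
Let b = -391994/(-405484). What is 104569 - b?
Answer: 21200332201/202742 ≈ 1.0457e+5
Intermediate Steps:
b = 195997/202742 (b = -391994*(-1/405484) = 195997/202742 ≈ 0.96673)
104569 - b = 104569 - 1*195997/202742 = 104569 - 195997/202742 = 21200332201/202742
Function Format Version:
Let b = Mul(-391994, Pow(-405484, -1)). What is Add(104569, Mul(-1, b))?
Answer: Rational(21200332201, 202742) ≈ 1.0457e+5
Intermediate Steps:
b = Rational(195997, 202742) (b = Mul(-391994, Rational(-1, 405484)) = Rational(195997, 202742) ≈ 0.96673)
Add(104569, Mul(-1, b)) = Add(104569, Mul(-1, Rational(195997, 202742))) = Add(104569, Rational(-195997, 202742)) = Rational(21200332201, 202742)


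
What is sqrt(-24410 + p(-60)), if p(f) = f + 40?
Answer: I*sqrt(24430) ≈ 156.3*I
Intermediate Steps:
p(f) = 40 + f
sqrt(-24410 + p(-60)) = sqrt(-24410 + (40 - 60)) = sqrt(-24410 - 20) = sqrt(-24430) = I*sqrt(24430)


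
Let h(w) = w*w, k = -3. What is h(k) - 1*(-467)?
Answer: 476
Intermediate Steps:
h(w) = w²
h(k) - 1*(-467) = (-3)² - 1*(-467) = 9 + 467 = 476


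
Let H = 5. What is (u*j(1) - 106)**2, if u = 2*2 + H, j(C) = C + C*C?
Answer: 7744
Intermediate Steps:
j(C) = C + C**2
u = 9 (u = 2*2 + 5 = 4 + 5 = 9)
(u*j(1) - 106)**2 = (9*(1*(1 + 1)) - 106)**2 = (9*(1*2) - 106)**2 = (9*2 - 106)**2 = (18 - 106)**2 = (-88)**2 = 7744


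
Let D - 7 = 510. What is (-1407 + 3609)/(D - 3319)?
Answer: -367/467 ≈ -0.78587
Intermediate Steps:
D = 517 (D = 7 + 510 = 517)
(-1407 + 3609)/(D - 3319) = (-1407 + 3609)/(517 - 3319) = 2202/(-2802) = 2202*(-1/2802) = -367/467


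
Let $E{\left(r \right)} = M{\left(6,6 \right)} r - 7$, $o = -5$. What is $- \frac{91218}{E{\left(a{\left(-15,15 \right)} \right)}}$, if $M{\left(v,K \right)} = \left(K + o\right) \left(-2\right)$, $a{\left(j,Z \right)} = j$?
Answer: $-3966$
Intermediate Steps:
$M{\left(v,K \right)} = 10 - 2 K$ ($M{\left(v,K \right)} = \left(K - 5\right) \left(-2\right) = \left(-5 + K\right) \left(-2\right) = 10 - 2 K$)
$E{\left(r \right)} = -7 - 2 r$ ($E{\left(r \right)} = \left(10 - 12\right) r - 7 = - 2 r - 7 = -7 - 2 r$)
$- \frac{91218}{E{\left(a{\left(-15,15 \right)} \right)}} = - \frac{91218}{-7 - -30} = - \frac{91218}{-7 + 30} = - \frac{91218}{23} = \left(-91218\right) \frac{1}{23} = -3966$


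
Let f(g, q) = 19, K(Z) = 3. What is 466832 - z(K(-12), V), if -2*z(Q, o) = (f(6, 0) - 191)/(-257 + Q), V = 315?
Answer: 59287707/127 ≈ 4.6683e+5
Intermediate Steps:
z(Q, o) = 86/(-257 + Q) (z(Q, o) = -(19 - 191)/(2*(-257 + Q)) = -(-86)/(-257 + Q) = 86/(-257 + Q))
466832 - z(K(-12), V) = 466832 - 86/(-257 + 3) = 466832 - 86/(-254) = 466832 - 86*(-1)/254 = 466832 - 1*(-43/127) = 466832 + 43/127 = 59287707/127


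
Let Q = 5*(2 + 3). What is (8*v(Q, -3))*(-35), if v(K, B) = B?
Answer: 840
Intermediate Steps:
Q = 25 (Q = 5*5 = 25)
(8*v(Q, -3))*(-35) = (8*(-3))*(-35) = -24*(-35) = 840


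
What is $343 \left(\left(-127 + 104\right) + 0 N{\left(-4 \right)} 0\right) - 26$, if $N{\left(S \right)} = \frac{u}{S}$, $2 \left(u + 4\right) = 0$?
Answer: $-7915$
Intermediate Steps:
$u = -4$ ($u = -4 + \frac{1}{2} \cdot 0 = -4 + 0 = -4$)
$N{\left(S \right)} = - \frac{4}{S}$
$343 \left(\left(-127 + 104\right) + 0 N{\left(-4 \right)} 0\right) - 26 = 343 \left(\left(-127 + 104\right) + 0 \left(- \frac{4}{-4}\right) 0\right) - 26 = 343 \left(-23 + 0 \left(\left(-4\right) \left(- \frac{1}{4}\right)\right) 0\right) - 26 = 343 \left(-23 + 0 \cdot 1 \cdot 0\right) - 26 = 343 \left(-23 + 0 \cdot 0\right) - 26 = 343 \left(-23 + 0\right) - 26 = 343 \left(-23\right) - 26 = -7889 - 26 = -7915$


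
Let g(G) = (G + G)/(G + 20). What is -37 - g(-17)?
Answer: -77/3 ≈ -25.667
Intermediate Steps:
g(G) = 2*G/(20 + G) (g(G) = (2*G)/(20 + G) = 2*G/(20 + G))
-37 - g(-17) = -37 - 2*(-17)/(20 - 17) = -37 - 2*(-17)/3 = -37 - 1*(-34/3) = -37 + 34/3 = -77/3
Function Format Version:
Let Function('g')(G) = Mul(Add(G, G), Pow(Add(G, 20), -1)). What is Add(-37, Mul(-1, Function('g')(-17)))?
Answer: Rational(-77, 3) ≈ -25.667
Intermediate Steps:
Function('g')(G) = Mul(2, G, Pow(Add(20, G), -1)) (Function('g')(G) = Mul(Mul(2, G), Pow(Add(20, G), -1)) = Mul(2, G, Pow(Add(20, G), -1)))
Add(-37, Mul(-1, Function('g')(-17))) = Add(-37, Mul(-1, Mul(2, -17, Pow(Add(20, -17), -1)))) = Add(-37, Mul(-1, Mul(2, -17, Pow(3, -1)))) = Add(-37, Mul(-1, Mul(2, -17, Rational(1, 3)))) = Add(-37, Mul(-1, Rational(-34, 3))) = Add(-37, Rational(34, 3)) = Rational(-77, 3)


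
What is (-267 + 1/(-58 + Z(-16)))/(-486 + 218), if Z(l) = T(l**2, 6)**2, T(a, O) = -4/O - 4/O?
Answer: 135111/135608 ≈ 0.99634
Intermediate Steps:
T(a, O) = -8/O
Z(l) = 16/9 (Z(l) = (-8/6)**2 = (-8*1/6)**2 = (-4/3)**2 = 16/9)
(-267 + 1/(-58 + Z(-16)))/(-486 + 218) = (-267 + 1/(-58 + 16/9))/(-486 + 218) = (-267 + 1/(-506/9))/(-268) = (-267 - 9/506)*(-1/268) = -135111/506*(-1/268) = 135111/135608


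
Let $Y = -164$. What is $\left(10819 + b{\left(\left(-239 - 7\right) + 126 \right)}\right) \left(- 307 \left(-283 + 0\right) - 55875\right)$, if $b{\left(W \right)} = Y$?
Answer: $330368930$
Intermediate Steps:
$b{\left(W \right)} = -164$
$\left(10819 + b{\left(\left(-239 - 7\right) + 126 \right)}\right) \left(- 307 \left(-283 + 0\right) - 55875\right) = \left(10819 - 164\right) \left(- 307 \left(-283 + 0\right) - 55875\right) = 10655 \left(\left(-307\right) \left(-283\right) - 55875\right) = 10655 \left(86881 - 55875\right) = 10655 \cdot 31006 = 330368930$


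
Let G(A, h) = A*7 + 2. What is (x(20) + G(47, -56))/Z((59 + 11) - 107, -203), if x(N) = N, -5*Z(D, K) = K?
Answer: 1755/203 ≈ 8.6453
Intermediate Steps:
Z(D, K) = -K/5
G(A, h) = 2 + 7*A (G(A, h) = 7*A + 2 = 2 + 7*A)
(x(20) + G(47, -56))/Z((59 + 11) - 107, -203) = (20 + (2 + 7*47))/((-1/5*(-203))) = (20 + (2 + 329))/(203/5) = (20 + 331)*(5/203) = 351*(5/203) = 1755/203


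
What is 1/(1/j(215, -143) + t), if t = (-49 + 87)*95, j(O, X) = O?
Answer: 215/776151 ≈ 0.00027701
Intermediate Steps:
t = 3610 (t = 38*95 = 3610)
1/(1/j(215, -143) + t) = 1/(1/215 + 3610) = 1/(776151/215) = 215/776151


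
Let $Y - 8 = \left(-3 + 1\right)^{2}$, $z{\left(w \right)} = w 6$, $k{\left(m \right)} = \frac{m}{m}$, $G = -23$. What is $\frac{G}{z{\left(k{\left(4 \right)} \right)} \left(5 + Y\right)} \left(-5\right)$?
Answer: $\frac{115}{102} \approx 1.1275$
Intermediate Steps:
$k{\left(m \right)} = 1$
$z{\left(w \right)} = 6 w$
$Y = 12$ ($Y = 8 + \left(-3 + 1\right)^{2} = 8 + \left(-2\right)^{2} = 8 + 4 = 12$)
$\frac{G}{z{\left(k{\left(4 \right)} \right)} \left(5 + Y\right)} \left(-5\right) = - \frac{23}{6 \cdot 1 \left(5 + 12\right)} \left(-5\right) = - \frac{23}{6 \cdot 17} \left(-5\right) = - \frac{23}{102} \left(-5\right) = \left(-23\right) \frac{1}{102} \left(-5\right) = \left(- \frac{23}{102}\right) \left(-5\right) = \frac{115}{102}$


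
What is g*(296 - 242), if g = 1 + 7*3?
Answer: 1188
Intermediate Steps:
g = 22 (g = 1 + 21 = 22)
g*(296 - 242) = 22*(296 - 242) = 22*54 = 1188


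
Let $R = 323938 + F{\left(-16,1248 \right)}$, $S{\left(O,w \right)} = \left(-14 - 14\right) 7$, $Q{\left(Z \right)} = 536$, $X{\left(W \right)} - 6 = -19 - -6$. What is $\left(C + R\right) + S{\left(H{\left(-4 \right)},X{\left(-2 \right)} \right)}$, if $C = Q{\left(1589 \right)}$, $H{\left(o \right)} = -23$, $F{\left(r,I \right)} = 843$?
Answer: $325121$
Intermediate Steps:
$X{\left(W \right)} = -7$ ($X{\left(W \right)} = 6 - 13 = -7$)
$S{\left(O,w \right)} = -196$ ($S{\left(O,w \right)} = \left(-28\right) 7 = -196$)
$C = 536$
$R = 324781$ ($R = 323938 + 843 = 324781$)
$\left(C + R\right) + S{\left(H{\left(-4 \right)},X{\left(-2 \right)} \right)} = \left(536 + 324781\right) - 196 = 325317 - 196 = 325121$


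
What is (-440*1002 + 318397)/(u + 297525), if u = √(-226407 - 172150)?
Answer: -36441754575/88521524182 + 122483*I*√398557/88521524182 ≈ -0.41167 + 0.00087352*I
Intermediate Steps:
u = I*√398557 (u = √(-398557) = I*√398557 ≈ 631.31*I)
(-440*1002 + 318397)/(u + 297525) = (-440*1002 + 318397)/(I*√398557 + 297525) = (-440880 + 318397)/(297525 + I*√398557) = -122483/(297525 + I*√398557)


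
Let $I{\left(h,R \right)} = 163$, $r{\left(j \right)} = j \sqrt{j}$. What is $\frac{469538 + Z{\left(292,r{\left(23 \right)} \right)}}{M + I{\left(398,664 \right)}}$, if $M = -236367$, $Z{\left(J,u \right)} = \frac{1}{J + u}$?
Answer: $- \frac{17160909739}{8632901894} + \frac{23 \sqrt{23}}{17265803788} \approx -1.9879$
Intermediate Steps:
$r{\left(j \right)} = j^{\frac{3}{2}}$
$\frac{469538 + Z{\left(292,r{\left(23 \right)} \right)}}{M + I{\left(398,664 \right)}} = \frac{469538 + \frac{1}{292 + 23^{\frac{3}{2}}}}{-236367 + 163} = \frac{469538 + \frac{1}{292 + 23 \sqrt{23}}}{-236204} = \left(469538 + \frac{1}{292 + 23 \sqrt{23}}\right) \left(- \frac{1}{236204}\right) = - \frac{234769}{118102} - \frac{1}{236204 \left(292 + 23 \sqrt{23}\right)}$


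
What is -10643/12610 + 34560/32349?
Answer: 30503731/135973630 ≈ 0.22434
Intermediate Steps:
-10643/12610 + 34560/32349 = -10643*1/12610 + 34560*(1/32349) = -10643/12610 + 11520/10783 = 30503731/135973630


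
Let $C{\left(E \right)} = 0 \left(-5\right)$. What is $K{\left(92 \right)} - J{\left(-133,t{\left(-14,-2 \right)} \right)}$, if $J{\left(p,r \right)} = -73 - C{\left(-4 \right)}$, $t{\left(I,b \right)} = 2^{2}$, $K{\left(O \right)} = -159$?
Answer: $-86$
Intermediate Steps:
$C{\left(E \right)} = 0$
$t{\left(I,b \right)} = 4$
$J{\left(p,r \right)} = -73$ ($J{\left(p,r \right)} = -73 - 0 = -73 + 0 = -73$)
$K{\left(92 \right)} - J{\left(-133,t{\left(-14,-2 \right)} \right)} = -159 - -73 = -159 + 73 = -86$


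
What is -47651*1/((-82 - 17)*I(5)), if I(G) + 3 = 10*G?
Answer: 47651/4653 ≈ 10.241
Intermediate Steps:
I(G) = -3 + 10*G
-47651*1/((-82 - 17)*I(5)) = -47651*1/((-82 - 17)*(-3 + 10*5)) = -47651*(-1/(99*(-3 + 50))) = -47651/((-99*47)) = -47651/(-4653) = -47651*(-1/4653) = 47651/4653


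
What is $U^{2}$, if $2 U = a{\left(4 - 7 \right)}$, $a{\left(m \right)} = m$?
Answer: $\frac{9}{4} \approx 2.25$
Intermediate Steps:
$U = - \frac{3}{2}$ ($U = \frac{4 - 7}{2} = \frac{1}{2} \left(-3\right) = - \frac{3}{2} \approx -1.5$)
$U^{2} = \left(- \frac{3}{2}\right)^{2} = \frac{9}{4}$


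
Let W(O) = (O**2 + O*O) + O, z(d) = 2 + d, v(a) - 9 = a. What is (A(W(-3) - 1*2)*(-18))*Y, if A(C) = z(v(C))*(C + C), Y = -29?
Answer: 325728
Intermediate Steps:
v(a) = 9 + a
W(O) = O + 2*O**2 (W(O) = (O**2 + O**2) + O = 2*O**2 + O = O + 2*O**2)
A(C) = 2*C*(11 + C) (A(C) = (2 + (9 + C))*(C + C) = (11 + C)*(2*C) = 2*C*(11 + C))
(A(W(-3) - 1*2)*(-18))*Y = ((2*(-3*(1 + 2*(-3)) - 1*2)*(11 + (-3*(1 + 2*(-3)) - 1*2)))*(-18))*(-29) = ((2*(-3*(1 - 6) - 2)*(11 + (-3*(1 - 6) - 2)))*(-18))*(-29) = ((2*(-3*(-5) - 2)*(11 + (-3*(-5) - 2)))*(-18))*(-29) = ((2*(15 - 2)*(11 + (15 - 2)))*(-18))*(-29) = ((2*13*(11 + 13))*(-18))*(-29) = ((2*13*24)*(-18))*(-29) = (624*(-18))*(-29) = -11232*(-29) = 325728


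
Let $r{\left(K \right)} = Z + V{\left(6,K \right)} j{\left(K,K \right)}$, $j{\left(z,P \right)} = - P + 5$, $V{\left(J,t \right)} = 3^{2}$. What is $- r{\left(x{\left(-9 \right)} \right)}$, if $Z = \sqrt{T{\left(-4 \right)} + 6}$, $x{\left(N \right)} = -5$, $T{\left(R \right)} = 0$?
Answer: $-90 - \sqrt{6} \approx -92.449$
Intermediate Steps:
$V{\left(J,t \right)} = 9$
$j{\left(z,P \right)} = 5 - P$
$Z = \sqrt{6}$ ($Z = \sqrt{0 + 6} = \sqrt{6} \approx 2.4495$)
$r{\left(K \right)} = 45 + \sqrt{6} - 9 K$ ($r{\left(K \right)} = \sqrt{6} + 9 \left(5 - K\right) = \sqrt{6} - \left(-45 + 9 K\right) = 45 + \sqrt{6} - 9 K$)
$- r{\left(x{\left(-9 \right)} \right)} = - (45 + \sqrt{6} - -45) = - (45 + \sqrt{6} + 45) = - (90 + \sqrt{6}) = -90 - \sqrt{6}$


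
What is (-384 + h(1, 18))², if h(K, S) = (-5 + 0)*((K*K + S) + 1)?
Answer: 234256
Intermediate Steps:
h(K, S) = -5 - 5*S - 5*K² (h(K, S) = -5*((K² + S) + 1) = -5*((S + K²) + 1) = -5*(1 + S + K²) = -5 - 5*S - 5*K²)
(-384 + h(1, 18))² = (-384 + (-5 - 5*18 - 5*1²))² = (-384 + (-5 - 90 - 5*1))² = (-384 + (-5 - 90 - 5))² = (-384 - 100)² = (-484)² = 234256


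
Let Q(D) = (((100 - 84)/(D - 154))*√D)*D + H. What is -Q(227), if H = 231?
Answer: -231 - 3632*√227/73 ≈ -980.61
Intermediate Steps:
Q(D) = 231 + 16*D^(3/2)/(-154 + D) (Q(D) = (((100 - 84)/(D - 154))*√D)*D + 231 = ((16/(-154 + D))*√D)*D + 231 = (16*√D/(-154 + D))*D + 231 = 16*D^(3/2)/(-154 + D) + 231 = 231 + 16*D^(3/2)/(-154 + D))
-Q(227) = -(-35574 + 16*227^(3/2) + 231*227)/(-154 + 227) = -(-35574 + 16*(227*√227) + 52437)/73 = -(-35574 + 3632*√227 + 52437)/73 = -(16863 + 3632*√227)/73 = -(231 + 3632*√227/73) = -231 - 3632*√227/73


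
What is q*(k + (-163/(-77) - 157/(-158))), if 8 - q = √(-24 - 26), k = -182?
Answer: -8705476/6083 + 10881845*I*√2/12166 ≈ -1431.1 + 1264.9*I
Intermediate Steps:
q = 8 - 5*I*√2 (q = 8 - √(-24 - 26) = 8 - √(-50) = 8 - 5*I*√2 ≈ 8.0 - 7.0711*I)
q*(k + (-163/(-77) - 157/(-158))) = (8 - 5*I*√2)*(-182 + (-163/(-77) - 157/(-158))) = (8 - 5*I*√2)*(-182 + (-163*(-1/77) - 157*(-1/158))) = (8 - 5*I*√2)*(-182 + (163/77 + 157/158)) = (8 - 5*I*√2)*(-182 + 37843/12166) = (8 - 5*I*√2)*(-2176369/12166) = -8705476/6083 + 10881845*I*√2/12166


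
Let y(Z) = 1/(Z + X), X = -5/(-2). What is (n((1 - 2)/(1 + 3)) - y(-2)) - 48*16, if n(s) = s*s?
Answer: -12319/16 ≈ -769.94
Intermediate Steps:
X = 5/2 (X = -5*(-½) = 5/2 ≈ 2.5000)
n(s) = s²
y(Z) = 1/(5/2 + Z) (y(Z) = 1/(Z + 5/2) = 1/(5/2 + Z))
(n((1 - 2)/(1 + 3)) - y(-2)) - 48*16 = (((1 - 2)/(1 + 3))² - 2/(5 + 2*(-2))) - 48*16 = ((-1/4)² - 2/(5 - 4)) - 768 = ((-1*¼)² - 2/1) - 768 = ((-¼)² - 2) - 768 = (1/16 - 1*2) - 768 = (1/16 - 2) - 768 = -31/16 - 768 = -12319/16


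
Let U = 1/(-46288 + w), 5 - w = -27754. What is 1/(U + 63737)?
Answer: 18529/1180982872 ≈ 1.5689e-5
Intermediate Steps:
w = 27759 (w = 5 - 1*(-27754) = 5 + 27754 = 27759)
U = -1/18529 (U = 1/(-46288 + 27759) = 1/(-18529) = -1/18529 ≈ -5.3969e-5)
1/(U + 63737) = 1/(-1/18529 + 63737) = 1/(1180982872/18529) = 18529/1180982872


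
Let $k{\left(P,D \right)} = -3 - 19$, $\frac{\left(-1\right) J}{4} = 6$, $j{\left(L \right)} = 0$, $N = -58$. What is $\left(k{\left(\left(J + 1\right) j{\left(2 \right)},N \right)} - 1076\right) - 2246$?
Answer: $-3344$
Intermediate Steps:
$J = -24$ ($J = \left(-4\right) 6 = -24$)
$k{\left(P,D \right)} = -22$
$\left(k{\left(\left(J + 1\right) j{\left(2 \right)},N \right)} - 1076\right) - 2246 = \left(-22 - 1076\right) - 2246 = -1098 - 2246 = -3344$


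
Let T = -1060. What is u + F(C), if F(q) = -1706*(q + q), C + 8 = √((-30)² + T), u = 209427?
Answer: 236723 - 13648*I*√10 ≈ 2.3672e+5 - 43159.0*I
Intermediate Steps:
C = -8 + 4*I*√10 (C = -8 + √((-30)² - 1060) = -8 + √(900 - 1060) = -8 + √(-160) = -8 + 4*I*√10 ≈ -8.0 + 12.649*I)
F(q) = -3412*q
u + F(C) = 209427 - 3412*(-8 + 4*I*√10) = 209427 + (27296 - 13648*I*√10) = 236723 - 13648*I*√10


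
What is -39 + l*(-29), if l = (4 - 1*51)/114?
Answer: -3083/114 ≈ -27.044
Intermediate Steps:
l = -47/114 (l = (4 - 51)*(1/114) = -47*1/114 = -47/114 ≈ -0.41228)
-39 + l*(-29) = -39 - 47/114*(-29) = -39 + 1363/114 = -3083/114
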